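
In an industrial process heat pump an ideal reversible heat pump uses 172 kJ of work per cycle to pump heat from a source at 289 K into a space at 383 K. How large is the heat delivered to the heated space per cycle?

Reversible heating COP: COP_HP = T_H/(T_H − T_C) = 383.00/94.00 = 4.0745.
Q_H = COP_HP · W = 4.0745 × 172 = 701 kJ.

Q_H ≈ 701 kJ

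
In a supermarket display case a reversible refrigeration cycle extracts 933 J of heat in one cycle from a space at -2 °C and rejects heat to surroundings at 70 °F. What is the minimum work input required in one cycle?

T_H = 70 °F → (70 − 32) × 5/9 = 21.11 °C = 294.26 K.
T_C = -2 °C → -2 + 273.15 = 271.15 K.
COP_R = T_C/(T_H − T_C) = 271.15/23.11 = 11.7325.
W = Q_C/COP_R = 933/11.7325 = 79.52 J.

W_in ≈ 79.52 J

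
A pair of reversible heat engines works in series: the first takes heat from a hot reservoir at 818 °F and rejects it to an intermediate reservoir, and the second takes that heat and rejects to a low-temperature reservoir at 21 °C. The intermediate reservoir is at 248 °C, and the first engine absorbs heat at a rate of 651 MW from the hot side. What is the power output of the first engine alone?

T_H = 818 °F → (818 − 32) × 5/9 = 436.67 °C = 709.82 K.
T_C = 21 °C → 21 + 273.15 = 294.15 K.
T_m = 248 °C → 248 + 273.15 = 521.15 K.
First-stage efficiency η₁ = 1 − T_m/T_H = 1 − 521.15/709.82 = 0.2658.
W₁ = η₁·Q_H = 0.2658 × 651 = 173 MW.

Ẇ₁ ≈ 173 MW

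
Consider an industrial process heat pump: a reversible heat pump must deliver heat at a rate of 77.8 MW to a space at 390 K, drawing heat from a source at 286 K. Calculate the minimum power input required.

Ẇ_in ≈ 20.7 MW

For a reversible heat pump, COP_HP = T_H/(T_H − T_C) = 390.00/104.00 = 3.7500.
W = Q_H/COP_HP = 77.8/3.7500 = 20.7 MW.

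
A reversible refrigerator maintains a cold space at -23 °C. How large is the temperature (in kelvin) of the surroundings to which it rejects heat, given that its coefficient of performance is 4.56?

T_H ≈ 305 K

T_C = -23 °C → -23 + 273.15 = 250.15 K.
COP_R = T_C/(T_H − T_C) ⇒ T_H = T_C·(1 + 1/COP_R) = 250.15 × (1 + 1/4.56) = 305 K.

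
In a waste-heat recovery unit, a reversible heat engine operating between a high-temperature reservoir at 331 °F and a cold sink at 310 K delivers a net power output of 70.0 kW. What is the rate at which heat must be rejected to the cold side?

Q̇_C ≈ 168 kW

T_H = 331 °F → (331 − 32) × 5/9 = 166.11 °C = 439.26 K.
For a reversible engine, η = 1 − T_C/T_H = 1 − 310.00/439.26 = 0.2943.
Since Q_C/Q_H = T_C/T_H and Q_H = W/η, Q_C = W·T_C/(T_H − T_C) = 70.0 × 310.00/129.26 = 168 kW.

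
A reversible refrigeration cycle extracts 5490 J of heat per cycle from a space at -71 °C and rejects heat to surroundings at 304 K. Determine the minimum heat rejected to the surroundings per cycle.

T_C = -71 °C → -71 + 273.15 = 202.15 K.
For a reversible cycle Q_H/Q_C = T_H/T_C, so Q_H = Q_C·T_H/T_C = 5490 × 304.00/202.15 = 8260 J.

Q_H ≈ 8260 J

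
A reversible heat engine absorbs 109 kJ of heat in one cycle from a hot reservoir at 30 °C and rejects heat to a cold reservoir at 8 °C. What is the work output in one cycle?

W ≈ 7.910 kJ

T_H = 30 °C → 30 + 273.15 = 303.15 K.
T_C = 8 °C → 8 + 273.15 = 281.15 K.
The Carnot efficiency is η = 1 − T_C/T_H = 1 − 281.15/303.15 = 0.0726.
W = η·Q_H = 0.0726 × 109 = 7.910 kJ.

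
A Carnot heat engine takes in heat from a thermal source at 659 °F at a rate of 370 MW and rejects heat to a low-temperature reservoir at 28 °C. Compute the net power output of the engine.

Ẇ ≈ 191 MW

T_H = 659 °F → (659 − 32) × 5/9 = 348.33 °C = 621.48 K.
T_C = 28 °C → 28 + 273.15 = 301.15 K.
Carnot efficiency: η = 1 − T_C/T_H = 1 − 301.15/621.48 = 0.5154.
W = η·Q_H = 0.5154 × 370 = 191 MW.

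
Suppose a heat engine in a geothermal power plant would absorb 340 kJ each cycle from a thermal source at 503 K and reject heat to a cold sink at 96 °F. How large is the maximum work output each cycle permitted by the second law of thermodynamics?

W_max ≈ 131 kJ

T_C = 96 °F → (96 − 32) × 5/9 = 35.56 °C = 308.71 K.
The upper bound on efficiency is η_max = 1 − T_C/T_H = 1 − 308.71/503.00 = 0.3863.
W_max = η_max · Q_H = 0.3863 × 340 = 131 kJ.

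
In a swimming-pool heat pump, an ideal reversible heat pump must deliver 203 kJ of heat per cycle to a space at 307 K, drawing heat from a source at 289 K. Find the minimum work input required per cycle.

For a reversible heat pump, COP_HP = T_H/(T_H − T_C) = 307.00/18.00 = 17.0556.
W = Q_H/COP_HP = 203/17.0556 = 11.90 kJ.

W_in ≈ 11.90 kJ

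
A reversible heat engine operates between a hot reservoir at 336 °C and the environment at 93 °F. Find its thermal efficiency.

η ≈ 0.4960

T_H = 336 °C → 336 + 273.15 = 609.15 K.
T_C = 93 °F → (93 − 32) × 5/9 = 33.89 °C = 307.04 K.
η_rev = 1 − T_C/T_H = 1 − 307.04/609.15 = 0.4960.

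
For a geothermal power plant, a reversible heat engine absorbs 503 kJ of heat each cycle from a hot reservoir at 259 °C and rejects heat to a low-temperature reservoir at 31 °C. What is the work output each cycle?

W ≈ 216 kJ

T_H = 259 °C → 259 + 273.15 = 532.15 K.
T_C = 31 °C → 31 + 273.15 = 304.15 K.
η_rev = 1 − T_C/T_H = 1 − 304.15/532.15 = 0.4285.
W = η·Q_H = 0.4285 × 503 = 216 kJ.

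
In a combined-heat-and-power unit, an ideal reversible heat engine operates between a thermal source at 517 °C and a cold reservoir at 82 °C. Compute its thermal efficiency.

T_H = 517 °C → 517 + 273.15 = 790.15 K.
T_C = 82 °C → 82 + 273.15 = 355.15 K.
Carnot efficiency: η = 1 − T_C/T_H = 1 − 355.15/790.15 = 0.551.

η ≈ 0.551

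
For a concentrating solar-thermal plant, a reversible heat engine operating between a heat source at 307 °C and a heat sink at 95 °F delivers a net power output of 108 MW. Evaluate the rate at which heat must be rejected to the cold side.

T_H = 307 °C → 307 + 273.15 = 580.15 K.
T_C = 95 °F → (95 − 32) × 5/9 = 35.00 °C = 308.15 K.
For a reversible engine, η = 1 − T_C/T_H = 1 − 308.15/580.15 = 0.4688.
Since Q_C/Q_H = T_C/T_H and Q_H = W/η, Q_C = W·T_C/(T_H − T_C) = 108 × 308.15/272.00 = 122 MW.

Q̇_C ≈ 122 MW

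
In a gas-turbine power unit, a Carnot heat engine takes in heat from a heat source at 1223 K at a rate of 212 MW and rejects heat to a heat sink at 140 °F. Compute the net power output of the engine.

T_C = 140 °F → (140 − 32) × 5/9 = 60.00 °C = 333.15 K.
Carnot efficiency: η = 1 − T_C/T_H = 1 − 333.15/1223.00 = 0.7276.
W = η·Q_H = 0.7276 × 212 = 154.3 MW.

Ẇ ≈ 154.3 MW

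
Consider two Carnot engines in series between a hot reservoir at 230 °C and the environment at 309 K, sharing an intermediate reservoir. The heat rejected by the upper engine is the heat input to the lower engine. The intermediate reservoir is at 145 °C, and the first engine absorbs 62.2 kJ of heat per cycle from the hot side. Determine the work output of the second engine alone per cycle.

T_H = 230 °C → 230 + 273.15 = 503.15 K.
T_m = 145 °C → 145 + 273.15 = 418.15 K.
Heat entering the second stage: Q_m = Q_H·(T_m/T_H) = 62.2 × 418.15/503.15 = 51.7 kJ.
Second-stage efficiency η₂ = 1 − T_C/T_m = 1 − 309.00/418.15 = 0.2610, so W₂ = η₂·Q_m = 13.5 kJ.

W₂ ≈ 13.5 kJ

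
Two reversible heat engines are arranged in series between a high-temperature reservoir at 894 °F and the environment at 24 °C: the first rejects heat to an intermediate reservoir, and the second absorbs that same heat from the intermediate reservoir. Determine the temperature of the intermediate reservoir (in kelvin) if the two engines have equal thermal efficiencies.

T_m ≈ 473 K

T_H = 894 °F → (894 − 32) × 5/9 = 478.89 °C = 752.04 K.
T_C = 24 °C → 24 + 273.15 = 297.15 K.
Equal efficiencies require 1 − T_m/T_H = 1 − T_C/T_m, i.e. T_m/T_H = T_C/T_m, so T_m = √(T_H·T_C) = √(752.04 × 297.15) = 473 K.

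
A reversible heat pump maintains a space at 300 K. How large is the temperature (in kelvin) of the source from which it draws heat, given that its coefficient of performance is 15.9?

COP_HP = T_H/(T_H − T_C) ⇒ T_C = T_H·(COP_HP − 1)/COP_HP = 300.00 × (15.9 − 1)/15.9 = 281 K.

T_C ≈ 281 K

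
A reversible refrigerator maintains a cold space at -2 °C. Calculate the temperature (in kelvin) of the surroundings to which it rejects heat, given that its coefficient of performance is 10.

T_H ≈ 298 K

T_C = -2 °C → -2 + 273.15 = 271.15 K.
COP_R = T_C/(T_H − T_C) ⇒ T_H = T_C·(1 + 1/COP_R) = 271.15 × (1 + 1/10) = 298 K.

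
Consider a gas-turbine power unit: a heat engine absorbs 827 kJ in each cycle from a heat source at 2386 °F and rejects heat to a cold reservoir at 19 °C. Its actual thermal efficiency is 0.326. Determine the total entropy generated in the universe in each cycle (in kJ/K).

T_H = 2386 °F → (2386 − 32) × 5/9 = 1307.78 °C = 1580.93 K.
T_C = 19 °C → 19 + 273.15 = 292.15 K.
W = η·Q_H = 0.326 × 827 = 269.6 kJ, so Q_C = Q_H − W = 557.4 kJ.
Entropy balance on the reservoirs: −Q_H/T_H = -0.5231 kJ/K, +Q_C/T_C = 1.908 kJ/K.
ΔS_univ = −Q_H/T_H + Q_C/T_C = 1.385 kJ/K (> 0, since η = 0.326 < η_Carnot = 0.815).

ΔS_univ ≈ 1.385 kJ/K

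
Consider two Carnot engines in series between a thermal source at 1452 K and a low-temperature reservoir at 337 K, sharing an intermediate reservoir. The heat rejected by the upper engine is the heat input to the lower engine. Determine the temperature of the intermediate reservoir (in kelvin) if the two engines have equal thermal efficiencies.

T_m ≈ 700 K

Equal efficiencies require 1 − T_m/T_H = 1 − T_C/T_m, i.e. T_m/T_H = T_C/T_m, so T_m = √(T_H·T_C) = √(1452.00 × 337.00) = 700 K.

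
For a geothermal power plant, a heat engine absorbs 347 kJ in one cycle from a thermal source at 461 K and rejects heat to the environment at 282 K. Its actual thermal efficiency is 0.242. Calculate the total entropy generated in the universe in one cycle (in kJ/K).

ΔS_univ ≈ 0.180 kJ/K

W = η·Q_H = 0.242 × 347 = 83.97 kJ, so Q_C = Q_H − W = 263.0 kJ.
The hot reservoir loses entropy Q_H/T_H = 347/461.00 = 0.7527 kJ/K; the cold reservoir gains Q_C/T_C = 263.0/282.00 = 0.9327 kJ/K.
ΔS_univ = −Q_H/T_H + Q_C/T_C = 0.180 kJ/K (> 0, since η = 0.242 < η_Carnot = 0.388).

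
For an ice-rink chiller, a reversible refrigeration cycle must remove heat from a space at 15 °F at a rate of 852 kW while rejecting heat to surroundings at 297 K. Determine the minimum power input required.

Ẇ_in ≈ 108 kW

T_C = 15 °F → (15 − 32) × 5/9 = -9.44 °C = 263.71 K.
For a reversible refrigerator, COP_R = T_C/(T_H − T_C) = 263.71/33.29 = 7.9204.
W = Q_C/COP_R = 852/7.9204 = 108 kW.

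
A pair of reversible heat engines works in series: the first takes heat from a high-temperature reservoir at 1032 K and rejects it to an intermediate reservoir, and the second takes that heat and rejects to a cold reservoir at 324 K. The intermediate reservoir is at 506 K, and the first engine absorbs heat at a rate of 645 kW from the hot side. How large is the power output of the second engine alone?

Ẇ₂ ≈ 114 kW

Heat entering the second stage: Q_m = Q_H·(T_m/T_H) = 645 × 506.00/1032.00 = 316 kW.
Second-stage efficiency η₂ = 1 − T_C/T_m = 1 − 324.00/506.00 = 0.3597, so W₂ = η₂·Q_m = 114 kW.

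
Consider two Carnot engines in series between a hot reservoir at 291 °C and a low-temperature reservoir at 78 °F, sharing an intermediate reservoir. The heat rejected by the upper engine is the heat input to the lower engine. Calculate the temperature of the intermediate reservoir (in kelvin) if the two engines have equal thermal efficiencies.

T_H = 291 °C → 291 + 273.15 = 564.15 K.
T_C = 78 °F → (78 − 32) × 5/9 = 25.56 °C = 298.71 K.
Equal efficiencies require 1 − T_m/T_H = 1 − T_C/T_m, i.e. T_m/T_H = T_C/T_m, so T_m = √(T_H·T_C) = √(564.15 × 298.71) = 411 K.

T_m ≈ 411 K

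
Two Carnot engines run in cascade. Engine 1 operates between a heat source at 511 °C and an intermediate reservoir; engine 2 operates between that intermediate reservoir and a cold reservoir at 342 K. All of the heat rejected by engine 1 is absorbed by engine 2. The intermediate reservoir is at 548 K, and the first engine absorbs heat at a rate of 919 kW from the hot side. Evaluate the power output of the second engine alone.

Ẇ₂ ≈ 241.4 kW

T_H = 511 °C → 511 + 273.15 = 784.15 K.
Heat entering the second stage: Q_m = Q_H·(T_m/T_H) = 919 × 548.00/784.15 = 642.2 kW.
Second-stage efficiency η₂ = 1 − T_C/T_m = 1 − 342.00/548.00 = 0.3759, so W₂ = η₂·Q_m = 241.4 kW.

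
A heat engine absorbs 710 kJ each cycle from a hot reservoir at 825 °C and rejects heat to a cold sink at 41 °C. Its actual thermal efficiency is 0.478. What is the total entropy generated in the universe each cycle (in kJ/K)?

ΔS_univ ≈ 0.533 kJ/K

T_H = 825 °C → 825 + 273.15 = 1098.15 K.
T_C = 41 °C → 41 + 273.15 = 314.15 K.
W = η·Q_H = 0.478 × 710 = 339.4 kJ, so Q_C = Q_H − W = 370.6 kJ.
Reservoir entropy changes: ΔS_H = −Q_H/T_H = −710/1098.15 = -0.6465 kJ/K and ΔS_C = +Q_C/T_C = 370.6/314.15 = 1.180 kJ/K.
ΔS_univ = −Q_H/T_H + Q_C/T_C = 0.533 kJ/K (> 0, since η = 0.478 < η_Carnot = 0.714).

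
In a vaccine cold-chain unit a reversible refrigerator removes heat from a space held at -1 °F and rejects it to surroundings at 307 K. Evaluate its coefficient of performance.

COP_R ≈ 4.88

T_C = -1 °F → (-1 − 32) × 5/9 = -18.33 °C = 254.82 K.
Carnot COP: COP_R = T_C/(T_H − T_C) = 254.82/(307.00 − 254.82) = 4.88.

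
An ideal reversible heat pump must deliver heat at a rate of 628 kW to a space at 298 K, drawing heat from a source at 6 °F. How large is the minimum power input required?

Ẇ_in ≈ 82.81 kW

T_C = 6 °F → (6 − 32) × 5/9 = -14.44 °C = 258.71 K.
For a reversible heat pump, COP_HP = T_H/(T_H − T_C) = 298.00/39.29 = 7.5838.
W = Q_H/COP_HP = 628/7.5838 = 82.81 kW.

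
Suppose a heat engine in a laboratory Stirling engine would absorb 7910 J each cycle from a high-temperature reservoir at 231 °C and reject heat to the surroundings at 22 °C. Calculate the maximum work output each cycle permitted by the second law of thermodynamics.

T_H = 231 °C → 231 + 273.15 = 504.15 K.
T_C = 22 °C → 22 + 273.15 = 295.15 K.
The upper bound on efficiency is η_max = 1 − T_C/T_H = 1 − 295.15/504.15 = 0.4146.
W_max = η_max · Q_H = 0.4146 × 7910 = 3279 J.

W_max ≈ 3279 J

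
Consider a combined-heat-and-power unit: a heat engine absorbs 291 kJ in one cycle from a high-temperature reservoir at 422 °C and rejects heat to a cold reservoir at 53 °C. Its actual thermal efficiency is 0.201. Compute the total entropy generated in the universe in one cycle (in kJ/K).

ΔS_univ ≈ 0.294 kJ/K

T_H = 422 °C → 422 + 273.15 = 695.15 K.
T_C = 53 °C → 53 + 273.15 = 326.15 K.
W = η·Q_H = 0.201 × 291 = 58.49 kJ, so Q_C = Q_H − W = 232.5 kJ.
Entropy balance on the reservoirs: −Q_H/T_H = -0.4186 kJ/K, +Q_C/T_C = 0.7129 kJ/K.
ΔS_univ = −Q_H/T_H + Q_C/T_C = 0.294 kJ/K (> 0, since η = 0.201 < η_Carnot = 0.531).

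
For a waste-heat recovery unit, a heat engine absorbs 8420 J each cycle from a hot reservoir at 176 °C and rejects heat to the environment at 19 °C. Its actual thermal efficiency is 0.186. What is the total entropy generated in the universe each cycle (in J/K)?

T_H = 176 °C → 176 + 273.15 = 449.15 K.
T_C = 19 °C → 19 + 273.15 = 292.15 K.
W = η·Q_H = 0.186 × 8420 = 1566 J, so Q_C = Q_H − W = 6854 J.
Reservoir entropy changes: ΔS_H = −Q_H/T_H = −8420/449.15 = -18.75 J/K and ΔS_C = +Q_C/T_C = 6854/292.15 = 23.46 J/K.
ΔS_univ = −Q_H/T_H + Q_C/T_C = 4.71 J/K (> 0, since η = 0.186 < η_Carnot = 0.350).

ΔS_univ ≈ 4.71 J/K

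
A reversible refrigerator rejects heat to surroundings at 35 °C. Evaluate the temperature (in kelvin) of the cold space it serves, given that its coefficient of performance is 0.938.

T_H = 35 °C → 35 + 273.15 = 308.15 K.
COP_R = T_C/(T_H − T_C) ⇒ T_C = T_H·COP_R/(1 + COP_R) = 308.15 × 0.938/(1 + 0.938) = 149.1 K.

T_C ≈ 149.1 K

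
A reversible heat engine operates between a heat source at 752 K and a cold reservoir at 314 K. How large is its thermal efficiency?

For a reversible engine, η = 1 − T_C/T_H = 1 − 314.00/752.00 = 0.582.

η ≈ 0.582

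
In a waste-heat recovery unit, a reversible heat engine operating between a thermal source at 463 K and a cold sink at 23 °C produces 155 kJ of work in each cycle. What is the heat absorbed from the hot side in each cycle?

T_C = 23 °C → 23 + 273.15 = 296.15 K.
Since the cycle is reversible, η = 1 − T_C/T_H = 1 − 296.15/463.00 = 0.3604.
Q_H = W/η = 155/0.3604 = 430 kJ.

Q_H ≈ 430 kJ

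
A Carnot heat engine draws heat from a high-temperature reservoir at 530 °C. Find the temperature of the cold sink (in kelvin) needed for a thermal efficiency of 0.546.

T_H = 530 °C → 530 + 273.15 = 803.15 K.
From η = 1 − T_C/T_H, T_C = T_H·(1 − η) = 803.15 × (1 − 0.546) = 365 K.

T_C ≈ 365 K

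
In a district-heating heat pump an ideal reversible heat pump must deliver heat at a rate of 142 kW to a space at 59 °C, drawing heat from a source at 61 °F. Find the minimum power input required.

Ẇ_in ≈ 18.3 kW

T_H = 59 °C → 59 + 273.15 = 332.15 K.
T_C = 61 °F → (61 − 32) × 5/9 = 16.11 °C = 289.26 K.
The Carnot heat-pump COP is COP_HP = T_H/(T_H − T_C) = 332.15/42.89 = 7.7444.
W = Q_H/COP_HP = 142/7.7444 = 18.3 kW.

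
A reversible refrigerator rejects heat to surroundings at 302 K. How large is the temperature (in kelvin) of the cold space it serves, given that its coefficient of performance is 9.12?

COP_R = T_C/(T_H − T_C) ⇒ T_C = T_H·COP_R/(1 + COP_R) = 302.00 × 9.12/(1 + 9.12) = 272.2 K.

T_C ≈ 272.2 K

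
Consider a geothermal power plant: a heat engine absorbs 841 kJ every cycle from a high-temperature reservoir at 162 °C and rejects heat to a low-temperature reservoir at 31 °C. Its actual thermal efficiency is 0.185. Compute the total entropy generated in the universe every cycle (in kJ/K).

T_H = 162 °C → 162 + 273.15 = 435.15 K.
T_C = 31 °C → 31 + 273.15 = 304.15 K.
W = η·Q_H = 0.185 × 841 = 155.6 kJ, so Q_C = Q_H − W = 685.4 kJ.
Reservoir entropy changes: ΔS_H = −Q_H/T_H = −841/435.15 = -1.933 kJ/K and ΔS_C = +Q_C/T_C = 685.4/304.15 = 2.254 kJ/K.
ΔS_univ = −Q_H/T_H + Q_C/T_C = 0.321 kJ/K (> 0, since η = 0.185 < η_Carnot = 0.301).

ΔS_univ ≈ 0.321 kJ/K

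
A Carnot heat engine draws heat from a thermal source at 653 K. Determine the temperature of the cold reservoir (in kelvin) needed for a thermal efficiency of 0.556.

T_C ≈ 289.9 K

From η = 1 − T_C/T_H, T_C = T_H·(1 − η) = 653.00 × (1 − 0.556) = 289.9 K.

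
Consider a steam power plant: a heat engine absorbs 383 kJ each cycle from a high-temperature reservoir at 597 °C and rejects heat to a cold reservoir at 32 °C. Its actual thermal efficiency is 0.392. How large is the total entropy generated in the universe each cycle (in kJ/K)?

T_H = 597 °C → 597 + 273.15 = 870.15 K.
T_C = 32 °C → 32 + 273.15 = 305.15 K.
W = η·Q_H = 0.392 × 383 = 150.1 kJ, so Q_C = Q_H − W = 232.9 kJ.
Entropy balance on the reservoirs: −Q_H/T_H = -0.4402 kJ/K, +Q_C/T_C = 0.7631 kJ/K.
ΔS_univ = −Q_H/T_H + Q_C/T_C = 0.323 kJ/K (> 0, since η = 0.392 < η_Carnot = 0.649).

ΔS_univ ≈ 0.323 kJ/K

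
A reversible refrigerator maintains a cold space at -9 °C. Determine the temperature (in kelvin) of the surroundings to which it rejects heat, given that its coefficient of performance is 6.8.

T_H ≈ 303.0 K

T_C = -9 °C → -9 + 273.15 = 264.15 K.
COP_R = T_C/(T_H − T_C) ⇒ T_H = T_C·(1 + 1/COP_R) = 264.15 × (1 + 1/6.8) = 303.0 K.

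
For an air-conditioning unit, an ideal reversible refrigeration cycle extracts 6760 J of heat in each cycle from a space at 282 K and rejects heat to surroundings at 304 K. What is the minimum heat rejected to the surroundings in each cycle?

Q_H ≈ 7287 J

For a reversible cycle Q_H/Q_C = T_H/T_C, so Q_H = Q_C·T_H/T_C = 6760 × 304.00/282.00 = 7287 J.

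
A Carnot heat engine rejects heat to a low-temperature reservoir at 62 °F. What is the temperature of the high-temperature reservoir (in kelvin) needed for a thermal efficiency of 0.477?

T_H ≈ 554.1 K

T_C = 62 °F → (62 − 32) × 5/9 = 16.67 °C = 289.82 K.
From η = 1 − T_C/T_H, solving for T_H gives T_H = T_C/(1 − η) = 289.82/(1 − 0.477) = 554.1 K.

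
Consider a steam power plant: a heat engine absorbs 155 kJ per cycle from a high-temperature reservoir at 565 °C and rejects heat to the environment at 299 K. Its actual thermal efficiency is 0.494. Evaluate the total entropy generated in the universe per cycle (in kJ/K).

ΔS_univ ≈ 0.07738 kJ/K

T_H = 565 °C → 565 + 273.15 = 838.15 K.
W = η·Q_H = 0.494 × 155 = 76.57 kJ, so Q_C = Q_H − W = 78.43 kJ.
Entropy balance on the reservoirs: −Q_H/T_H = -0.1849 kJ/K, +Q_C/T_C = 0.2623 kJ/K.
ΔS_univ = −Q_H/T_H + Q_C/T_C = 0.07738 kJ/K (> 0, since η = 0.494 < η_Carnot = 0.643).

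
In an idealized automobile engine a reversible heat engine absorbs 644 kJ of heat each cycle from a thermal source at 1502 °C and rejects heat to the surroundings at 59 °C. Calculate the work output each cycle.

T_H = 1502 °C → 1502 + 273.15 = 1775.15 K.
T_C = 59 °C → 59 + 273.15 = 332.15 K.
The Carnot efficiency is η = 1 − T_C/T_H = 1 − 332.15/1775.15 = 0.8129.
W = η·Q_H = 0.8129 × 644 = 524 kJ.

W ≈ 524 kJ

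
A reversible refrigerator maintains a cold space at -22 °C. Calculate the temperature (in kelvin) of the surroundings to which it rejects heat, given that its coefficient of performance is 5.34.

T_C = -22 °C → -22 + 273.15 = 251.15 K.
COP_R = T_C/(T_H − T_C) ⇒ T_H = T_C·(1 + 1/COP_R) = 251.15 × (1 + 1/5.34) = 298.2 K.

T_H ≈ 298.2 K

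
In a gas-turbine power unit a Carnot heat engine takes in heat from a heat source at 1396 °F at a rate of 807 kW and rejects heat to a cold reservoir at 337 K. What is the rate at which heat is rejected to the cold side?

T_H = 1396 °F → (1396 − 32) × 5/9 = 757.78 °C = 1030.93 K.
The Carnot efficiency is η = 1 − T_C/T_H = 1 − 337.00/1030.93 = 0.6731.
For a reversible cycle Q_C/Q_H = T_C/T_H, so Q_C = 807 × 337.00/1030.93 = 263.8 kW.

Q̇_C ≈ 263.8 kW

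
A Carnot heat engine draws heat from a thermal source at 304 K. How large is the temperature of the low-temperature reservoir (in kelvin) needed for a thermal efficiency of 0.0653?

T_C ≈ 284 K

From η = 1 − T_C/T_H, T_C = T_H·(1 − η) = 304.00 × (1 − 0.0653) = 284 K.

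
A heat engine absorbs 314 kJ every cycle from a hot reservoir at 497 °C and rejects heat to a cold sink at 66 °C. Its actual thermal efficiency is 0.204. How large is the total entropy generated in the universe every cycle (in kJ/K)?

T_H = 497 °C → 497 + 273.15 = 770.15 K.
T_C = 66 °C → 66 + 273.15 = 339.15 K.
W = η·Q_H = 0.204 × 314 = 64.06 kJ, so Q_C = Q_H − W = 249.9 kJ.
Reservoir entropy changes: ΔS_H = −Q_H/T_H = −314/770.15 = -0.4077 kJ/K and ΔS_C = +Q_C/T_C = 249.9/339.15 = 0.7370 kJ/K.
ΔS_univ = −Q_H/T_H + Q_C/T_C = 0.329 kJ/K (> 0, since η = 0.204 < η_Carnot = 0.560).

ΔS_univ ≈ 0.329 kJ/K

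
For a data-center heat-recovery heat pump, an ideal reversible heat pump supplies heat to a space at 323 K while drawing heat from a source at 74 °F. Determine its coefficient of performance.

T_C = 74 °F → (74 − 32) × 5/9 = 23.33 °C = 296.48 K.
For a reversible heat pump, COP_HP = T_H/(T_H − T_C) = 323.00/(323.00 − 296.48) = 12.2.

COP_HP ≈ 12.2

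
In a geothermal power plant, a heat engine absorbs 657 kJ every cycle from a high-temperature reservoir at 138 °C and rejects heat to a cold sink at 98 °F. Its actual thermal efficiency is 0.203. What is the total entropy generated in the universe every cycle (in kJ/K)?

T_H = 138 °C → 138 + 273.15 = 411.15 K.
T_C = 98 °F → (98 − 32) × 5/9 = 36.67 °C = 309.82 K.
W = η·Q_H = 0.203 × 657 = 133.4 kJ, so Q_C = Q_H − W = 523.6 kJ.
Entropy balance on the reservoirs: −Q_H/T_H = -1.598 kJ/K, +Q_C/T_C = 1.690 kJ/K.
ΔS_univ = −Q_H/T_H + Q_C/T_C = 0.0922 kJ/K (> 0, since η = 0.203 < η_Carnot = 0.246).

ΔS_univ ≈ 0.0922 kJ/K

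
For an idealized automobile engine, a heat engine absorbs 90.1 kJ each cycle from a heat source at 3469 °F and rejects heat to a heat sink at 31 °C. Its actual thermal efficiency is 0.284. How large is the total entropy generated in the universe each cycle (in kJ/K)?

ΔS_univ ≈ 0.171 kJ/K

T_H = 3469 °F → (3469 − 32) × 5/9 = 1909.44 °C = 2182.59 K.
T_C = 31 °C → 31 + 273.15 = 304.15 K.
W = η·Q_H = 0.284 × 90.1 = 25.59 kJ, so Q_C = Q_H − W = 64.51 kJ.
The hot reservoir loses entropy Q_H/T_H = 90.1/2182.59 = 0.04128 kJ/K; the cold reservoir gains Q_C/T_C = 64.51/304.15 = 0.2121 kJ/K.
ΔS_univ = −Q_H/T_H + Q_C/T_C = 0.171 kJ/K (> 0, since η = 0.284 < η_Carnot = 0.861).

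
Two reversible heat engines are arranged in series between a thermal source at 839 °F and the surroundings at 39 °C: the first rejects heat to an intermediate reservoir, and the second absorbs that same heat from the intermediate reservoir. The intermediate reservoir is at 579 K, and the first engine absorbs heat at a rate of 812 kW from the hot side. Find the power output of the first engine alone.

T_H = 839 °F → (839 − 32) × 5/9 = 448.33 °C = 721.48 K.
T_C = 39 °C → 39 + 273.15 = 312.15 K.
First-stage efficiency η₁ = 1 − T_m/T_H = 1 − 579.00/721.48 = 0.1975.
W₁ = η₁·Q_H = 0.1975 × 812 = 160 kW.

Ẇ₁ ≈ 160 kW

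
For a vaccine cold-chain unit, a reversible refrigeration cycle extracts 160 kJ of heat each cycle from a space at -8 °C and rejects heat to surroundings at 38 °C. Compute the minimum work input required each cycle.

W_in ≈ 27.8 kJ

T_H = 38 °C → 38 + 273.15 = 311.15 K.
T_C = -8 °C → -8 + 273.15 = 265.15 K.
For a reversible refrigerator, COP_R = T_C/(T_H − T_C) = 265.15/46.00 = 5.7641.
W = Q_C/COP_R = 160/5.7641 = 27.8 kJ.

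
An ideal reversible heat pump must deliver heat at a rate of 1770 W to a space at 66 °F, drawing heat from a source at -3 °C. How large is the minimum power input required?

T_H = 66 °F → (66 − 32) × 5/9 = 18.89 °C = 292.04 K.
T_C = -3 °C → -3 + 273.15 = 270.15 K.
Reversible heating COP: COP_HP = T_H/(T_H − T_C) = 292.04/21.89 = 13.3419.
W = Q_H/COP_HP = 1770/13.3419 = 133 W.

Ẇ_in ≈ 133 W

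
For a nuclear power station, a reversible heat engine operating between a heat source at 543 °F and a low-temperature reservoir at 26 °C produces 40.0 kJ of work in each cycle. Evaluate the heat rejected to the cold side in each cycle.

T_H = 543 °F → (543 − 32) × 5/9 = 283.89 °C = 557.04 K.
T_C = 26 °C → 26 + 273.15 = 299.15 K.
The Carnot efficiency is η = 1 − T_C/T_H = 1 − 299.15/557.04 = 0.4630.
Since Q_C/Q_H = T_C/T_H and Q_H = W/η, Q_C = W·T_C/(T_H − T_C) = 40.0 × 299.15/257.89 = 46.4 kJ.

Q_C ≈ 46.4 kJ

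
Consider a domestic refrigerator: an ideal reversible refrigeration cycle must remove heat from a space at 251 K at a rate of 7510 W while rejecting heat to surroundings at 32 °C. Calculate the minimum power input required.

Ẇ_in ≈ 1620 W

T_H = 32 °C → 32 + 273.15 = 305.15 K.
The reversible coefficient of performance is COP_R = T_C/(T_H − T_C) = 251.00/54.15 = 4.6353.
W = Q_C/COP_R = 7510/4.6353 = 1620 W.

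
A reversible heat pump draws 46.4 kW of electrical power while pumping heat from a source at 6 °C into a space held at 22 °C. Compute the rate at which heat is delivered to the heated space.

Q̇_H ≈ 856 kW

T_H = 22 °C → 22 + 273.15 = 295.15 K.
T_C = 6 °C → 6 + 273.15 = 279.15 K.
Reversible heating COP: COP_HP = T_H/(T_H − T_C) = 295.15/16.00 = 18.4469.
Q_H = COP_HP · W = 18.4469 × 46.4 = 856 kW.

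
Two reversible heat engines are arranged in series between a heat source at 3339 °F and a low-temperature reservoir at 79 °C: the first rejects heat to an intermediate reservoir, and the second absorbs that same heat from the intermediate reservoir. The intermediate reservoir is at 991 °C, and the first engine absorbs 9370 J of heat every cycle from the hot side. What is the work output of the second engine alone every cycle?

T_H = 3339 °F → (3339 − 32) × 5/9 = 1837.22 °C = 2110.37 K.
T_C = 79 °C → 79 + 273.15 = 352.15 K.
T_m = 991 °C → 991 + 273.15 = 1264.15 K.
Heat entering the second stage: Q_m = Q_H·(T_m/T_H) = 9370 × 1264.15/2110.37 = 5610 J.
Second-stage efficiency η₂ = 1 − T_C/T_m = 1 − 352.15/1264.15 = 0.7214, so W₂ = η₂·Q_m = 4050 J.

W₂ ≈ 4050 J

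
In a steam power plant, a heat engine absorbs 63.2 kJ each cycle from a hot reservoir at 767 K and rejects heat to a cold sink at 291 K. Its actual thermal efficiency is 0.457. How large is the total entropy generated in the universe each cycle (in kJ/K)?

ΔS_univ ≈ 0.0355 kJ/K

W = η·Q_H = 0.457 × 63.2 = 28.88 kJ, so Q_C = Q_H − W = 34.32 kJ.
The hot reservoir loses entropy Q_H/T_H = 63.2/767.00 = 0.08240 kJ/K; the cold reservoir gains Q_C/T_C = 34.32/291.00 = 0.1179 kJ/K.
ΔS_univ = −Q_H/T_H + Q_C/T_C = 0.0355 kJ/K (> 0, since η = 0.457 < η_Carnot = 0.621).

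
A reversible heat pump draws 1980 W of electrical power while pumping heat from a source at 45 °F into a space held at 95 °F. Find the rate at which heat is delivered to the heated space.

T_H = 95 °F → (95 − 32) × 5/9 = 35.00 °C = 308.15 K.
T_C = 45 °F → (45 − 32) × 5/9 = 7.22 °C = 280.37 K.
The Carnot heat-pump COP is COP_HP = T_H/(T_H − T_C) = 308.15/27.78 = 11.0934.
Q_H = COP_HP · W = 11.0934 × 1980 = 21960 W.

Q̇_H ≈ 21960 W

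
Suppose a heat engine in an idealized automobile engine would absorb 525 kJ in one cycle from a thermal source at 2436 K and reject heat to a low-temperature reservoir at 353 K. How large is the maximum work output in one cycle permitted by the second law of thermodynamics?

The second-law ceiling is the Carnot efficiency, η_max = 1 − T_C/T_H = 1 − 353.00/2436.00 = 0.8551.
W_max = η_max · Q_H = 0.8551 × 525 = 449 kJ.

W_max ≈ 449 kJ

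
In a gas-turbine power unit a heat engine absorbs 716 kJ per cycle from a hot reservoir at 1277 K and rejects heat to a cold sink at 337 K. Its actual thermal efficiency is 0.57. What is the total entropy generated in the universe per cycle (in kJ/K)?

ΔS_univ ≈ 0.3529 kJ/K

W = η·Q_H = 0.57 × 716 = 408.1 kJ, so Q_C = Q_H − W = 307.9 kJ.
Entropy balance on the reservoirs: −Q_H/T_H = -0.5607 kJ/K, +Q_C/T_C = 0.9136 kJ/K.
ΔS_univ = −Q_H/T_H + Q_C/T_C = 0.3529 kJ/K (> 0, since η = 0.57 < η_Carnot = 0.736).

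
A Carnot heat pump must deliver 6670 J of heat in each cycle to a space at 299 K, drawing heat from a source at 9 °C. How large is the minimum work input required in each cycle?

W_in ≈ 375.9 J

T_C = 9 °C → 9 + 273.15 = 282.15 K.
Reversible heating COP: COP_HP = T_H/(T_H − T_C) = 299.00/16.85 = 17.7448.
W = Q_H/COP_HP = 6670/17.7448 = 375.9 J.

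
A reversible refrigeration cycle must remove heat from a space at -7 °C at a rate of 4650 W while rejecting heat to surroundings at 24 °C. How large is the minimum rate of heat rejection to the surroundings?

Q̇_H ≈ 5190 W

T_H = 24 °C → 24 + 273.15 = 297.15 K.
T_C = -7 °C → -7 + 273.15 = 266.15 K.
For a reversible cycle Q_H/Q_C = T_H/T_C, so Q_H = Q_C·T_H/T_C = 4650 × 297.15/266.15 = 5190 W.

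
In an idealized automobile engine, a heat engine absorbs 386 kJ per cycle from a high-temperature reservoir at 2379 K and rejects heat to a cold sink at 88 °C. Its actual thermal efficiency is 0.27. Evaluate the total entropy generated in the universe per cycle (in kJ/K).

ΔS_univ ≈ 0.6180 kJ/K

T_C = 88 °C → 88 + 273.15 = 361.15 K.
W = η·Q_H = 0.27 × 386 = 104.2 kJ, so Q_C = Q_H − W = 281.8 kJ.
Reservoir entropy changes: ΔS_H = −Q_H/T_H = −386/2379.00 = -0.1623 kJ/K and ΔS_C = +Q_C/T_C = 281.8/361.15 = 0.7802 kJ/K.
ΔS_univ = −Q_H/T_H + Q_C/T_C = 0.6180 kJ/K (> 0, since η = 0.27 < η_Carnot = 0.848).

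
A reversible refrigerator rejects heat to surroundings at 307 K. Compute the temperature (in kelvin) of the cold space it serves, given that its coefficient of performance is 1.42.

COP_R = T_C/(T_H − T_C) ⇒ T_C = T_H·COP_R/(1 + COP_R) = 307.00 × 1.42/(1 + 1.42) = 180 K.

T_C ≈ 180 K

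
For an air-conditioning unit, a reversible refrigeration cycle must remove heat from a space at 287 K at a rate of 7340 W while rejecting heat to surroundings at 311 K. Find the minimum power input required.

COP_R = T_C/(T_H − T_C) = 287.00/24.00 = 11.9583.
W = Q_C/COP_R = 7340/11.9583 = 614 W.

Ẇ_in ≈ 614 W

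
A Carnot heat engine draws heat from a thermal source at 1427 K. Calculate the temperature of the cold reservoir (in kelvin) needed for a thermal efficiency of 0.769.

T_C ≈ 330 K

From η = 1 − T_C/T_H, T_C = T_H·(1 − η) = 1427.00 × (1 − 0.769) = 330 K.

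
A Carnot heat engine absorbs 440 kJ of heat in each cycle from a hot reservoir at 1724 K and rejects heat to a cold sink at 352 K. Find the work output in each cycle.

W ≈ 350.2 kJ

Carnot efficiency: η = 1 − T_C/T_H = 1 − 352.00/1724.00 = 0.7958.
W = η·Q_H = 0.7958 × 440 = 350.2 kJ.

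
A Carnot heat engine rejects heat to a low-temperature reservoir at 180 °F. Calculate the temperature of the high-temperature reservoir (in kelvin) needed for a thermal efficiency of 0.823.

T_H ≈ 2010 K

T_C = 180 °F → (180 − 32) × 5/9 = 82.22 °C = 355.37 K.
From η = 1 − T_C/T_H, solving for T_H gives T_H = T_C/(1 − η) = 355.37/(1 − 0.823) = 2010 K.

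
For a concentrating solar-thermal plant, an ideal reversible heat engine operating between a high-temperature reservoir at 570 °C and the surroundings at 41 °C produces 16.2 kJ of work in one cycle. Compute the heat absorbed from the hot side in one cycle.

T_H = 570 °C → 570 + 273.15 = 843.15 K.
T_C = 41 °C → 41 + 273.15 = 314.15 K.
The Carnot efficiency is η = 1 − T_C/T_H = 1 − 314.15/843.15 = 0.6274.
Q_H = W/η = 16.2/0.6274 = 25.82 kJ.

Q_H ≈ 25.82 kJ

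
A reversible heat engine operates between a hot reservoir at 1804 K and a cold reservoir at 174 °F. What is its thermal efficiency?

T_C = 174 °F → (174 − 32) × 5/9 = 78.89 °C = 352.04 K.
Carnot efficiency: η = 1 − T_C/T_H = 1 − 352.04/1804.00 = 0.8049.

η ≈ 0.8049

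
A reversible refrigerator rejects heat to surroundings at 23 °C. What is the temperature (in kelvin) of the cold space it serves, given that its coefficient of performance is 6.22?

T_C ≈ 255 K

T_H = 23 °C → 23 + 273.15 = 296.15 K.
COP_R = T_C/(T_H − T_C) ⇒ T_C = T_H·COP_R/(1 + COP_R) = 296.15 × 6.22/(1 + 6.22) = 255 K.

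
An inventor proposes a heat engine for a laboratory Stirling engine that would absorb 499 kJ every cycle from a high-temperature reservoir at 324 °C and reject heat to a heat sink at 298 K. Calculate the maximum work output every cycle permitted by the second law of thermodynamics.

W_max ≈ 250 kJ

T_H = 324 °C → 324 + 273.15 = 597.15 K.
By the Carnot theorem, η_max = 1 − T_C/T_H = 1 − 298.00/597.15 = 0.5010.
W_max = η_max · Q_H = 0.5010 × 499 = 250 kJ.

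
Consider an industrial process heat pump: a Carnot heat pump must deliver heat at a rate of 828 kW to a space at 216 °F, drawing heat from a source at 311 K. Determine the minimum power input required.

T_H = 216 °F → (216 − 32) × 5/9 = 102.22 °C = 375.37 K.
Reversible heating COP: COP_HP = T_H/(T_H − T_C) = 375.37/64.37 = 5.8313.
W = Q_H/COP_HP = 828/5.8313 = 142 kW.

Ẇ_in ≈ 142 kW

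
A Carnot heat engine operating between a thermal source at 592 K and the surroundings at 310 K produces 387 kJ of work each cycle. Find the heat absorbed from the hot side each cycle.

For a reversible engine, η = 1 − T_C/T_H = 1 − 310.00/592.00 = 0.4764.
Q_H = W/η = 387/0.4764 = 812 kJ.

Q_H ≈ 812 kJ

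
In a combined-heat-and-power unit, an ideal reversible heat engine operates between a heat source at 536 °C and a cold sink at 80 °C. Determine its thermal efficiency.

T_H = 536 °C → 536 + 273.15 = 809.15 K.
T_C = 80 °C → 80 + 273.15 = 353.15 K.
η_rev = 1 − T_C/T_H = 1 − 353.15/809.15 = 0.5636.

η ≈ 0.5636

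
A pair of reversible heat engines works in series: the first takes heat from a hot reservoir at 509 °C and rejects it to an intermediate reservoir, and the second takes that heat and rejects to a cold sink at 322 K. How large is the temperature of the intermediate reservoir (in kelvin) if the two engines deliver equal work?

T_H = 509 °C → 509 + 273.15 = 782.15 K.
For reversible stages Q_m = Q_H·(T_m/T_H). Setting W₁ = Q_H(1 − T_m/T_H) equal to W₂ = Q_m(1 − T_C/T_m) = Q_H·(T_m − T_C)/T_H gives T_H − T_m = T_m − T_C, so T_m = (T_H + T_C)/2 = (782.15 + 322.00)/2 = 552 K.

T_m ≈ 552 K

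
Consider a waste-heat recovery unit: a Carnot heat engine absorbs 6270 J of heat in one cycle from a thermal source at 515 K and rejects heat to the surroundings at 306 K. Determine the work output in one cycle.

The Carnot efficiency is η = 1 − T_C/T_H = 1 − 306.00/515.00 = 0.4058.
W = η·Q_H = 0.4058 × 6270 = 2545 J.

W ≈ 2545 J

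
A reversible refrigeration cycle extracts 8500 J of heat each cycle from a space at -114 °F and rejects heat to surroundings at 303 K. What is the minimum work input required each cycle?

T_C = -114 °F → (-114 − 32) × 5/9 = -81.11 °C = 192.04 K.
COP_R = T_C/(T_H − T_C) = 192.04/110.96 = 1.7307.
W = Q_C/COP_R = 8500/1.7307 = 4910 J.

W_in ≈ 4910 J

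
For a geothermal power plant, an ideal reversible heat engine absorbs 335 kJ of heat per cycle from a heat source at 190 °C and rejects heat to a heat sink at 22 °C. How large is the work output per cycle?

T_H = 190 °C → 190 + 273.15 = 463.15 K.
T_C = 22 °C → 22 + 273.15 = 295.15 K.
Carnot efficiency: η = 1 − T_C/T_H = 1 − 295.15/463.15 = 0.3627.
W = η·Q_H = 0.3627 × 335 = 121.5 kJ.

W ≈ 121.5 kJ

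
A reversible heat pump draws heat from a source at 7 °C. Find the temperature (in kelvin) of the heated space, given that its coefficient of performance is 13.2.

T_H ≈ 303.1 K

T_C = 7 °C → 7 + 273.15 = 280.15 K.
COP_HP = T_H/(T_H − T_C) ⇒ T_H = T_C·COP_HP/(COP_HP − 1) = 280.15 × 13.2/(13.2 − 1) = 303.1 K.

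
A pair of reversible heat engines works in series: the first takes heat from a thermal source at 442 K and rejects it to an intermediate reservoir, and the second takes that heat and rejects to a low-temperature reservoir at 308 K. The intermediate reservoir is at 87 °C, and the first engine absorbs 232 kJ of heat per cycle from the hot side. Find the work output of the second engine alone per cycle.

T_m = 87 °C → 87 + 273.15 = 360.15 K.
Heat entering the second stage: Q_m = Q_H·(T_m/T_H) = 232 × 360.15/442.00 = 189.0 kJ.
Second-stage efficiency η₂ = 1 − T_C/T_m = 1 − 308.00/360.15 = 0.1448, so W₂ = η₂·Q_m = 27.37 kJ.

W₂ ≈ 27.37 kJ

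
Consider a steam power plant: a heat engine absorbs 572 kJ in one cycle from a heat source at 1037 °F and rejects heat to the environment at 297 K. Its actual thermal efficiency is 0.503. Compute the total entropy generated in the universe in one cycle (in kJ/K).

T_H = 1037 °F → (1037 − 32) × 5/9 = 558.33 °C = 831.48 K.
W = η·Q_H = 0.503 × 572 = 287.7 kJ, so Q_C = Q_H − W = 284.3 kJ.
Entropy balance on the reservoirs: −Q_H/T_H = -0.6879 kJ/K, +Q_C/T_C = 0.9572 kJ/K.
ΔS_univ = −Q_H/T_H + Q_C/T_C = 0.269 kJ/K (> 0, since η = 0.503 < η_Carnot = 0.643).

ΔS_univ ≈ 0.269 kJ/K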